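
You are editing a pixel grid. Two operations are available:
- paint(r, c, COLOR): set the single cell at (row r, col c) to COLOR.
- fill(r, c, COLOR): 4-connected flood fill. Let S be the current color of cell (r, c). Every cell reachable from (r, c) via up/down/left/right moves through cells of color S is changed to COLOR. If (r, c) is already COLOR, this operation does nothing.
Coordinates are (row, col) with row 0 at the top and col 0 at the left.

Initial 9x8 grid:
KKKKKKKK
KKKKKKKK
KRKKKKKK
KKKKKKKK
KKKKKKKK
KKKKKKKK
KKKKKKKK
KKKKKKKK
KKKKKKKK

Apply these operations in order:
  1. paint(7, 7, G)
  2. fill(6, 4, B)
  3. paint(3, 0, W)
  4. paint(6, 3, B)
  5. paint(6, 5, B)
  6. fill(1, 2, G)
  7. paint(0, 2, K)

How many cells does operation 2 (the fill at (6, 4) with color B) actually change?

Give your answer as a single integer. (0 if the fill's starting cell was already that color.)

After op 1 paint(7,7,G):
KKKKKKKK
KKKKKKKK
KRKKKKKK
KKKKKKKK
KKKKKKKK
KKKKKKKK
KKKKKKKK
KKKKKKKG
KKKKKKKK
After op 2 fill(6,4,B) [70 cells changed]:
BBBBBBBB
BBBBBBBB
BRBBBBBB
BBBBBBBB
BBBBBBBB
BBBBBBBB
BBBBBBBB
BBBBBBBG
BBBBBBBB

Answer: 70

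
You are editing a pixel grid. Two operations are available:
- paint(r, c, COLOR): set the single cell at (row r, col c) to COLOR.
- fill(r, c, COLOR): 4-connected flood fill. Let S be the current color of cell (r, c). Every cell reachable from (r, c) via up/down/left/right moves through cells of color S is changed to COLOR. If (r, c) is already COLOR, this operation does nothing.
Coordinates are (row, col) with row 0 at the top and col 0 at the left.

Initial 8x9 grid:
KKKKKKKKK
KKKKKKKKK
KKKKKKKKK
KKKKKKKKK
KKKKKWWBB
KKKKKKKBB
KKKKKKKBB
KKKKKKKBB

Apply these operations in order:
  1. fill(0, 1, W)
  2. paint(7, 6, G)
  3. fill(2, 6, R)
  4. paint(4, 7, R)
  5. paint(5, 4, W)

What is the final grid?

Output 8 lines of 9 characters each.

After op 1 fill(0,1,W) [62 cells changed]:
WWWWWWWWW
WWWWWWWWW
WWWWWWWWW
WWWWWWWWW
WWWWWWWBB
WWWWWWWBB
WWWWWWWBB
WWWWWWWBB
After op 2 paint(7,6,G):
WWWWWWWWW
WWWWWWWWW
WWWWWWWWW
WWWWWWWWW
WWWWWWWBB
WWWWWWWBB
WWWWWWWBB
WWWWWWGBB
After op 3 fill(2,6,R) [63 cells changed]:
RRRRRRRRR
RRRRRRRRR
RRRRRRRRR
RRRRRRRRR
RRRRRRRBB
RRRRRRRBB
RRRRRRRBB
RRRRRRGBB
After op 4 paint(4,7,R):
RRRRRRRRR
RRRRRRRRR
RRRRRRRRR
RRRRRRRRR
RRRRRRRRB
RRRRRRRBB
RRRRRRRBB
RRRRRRGBB
After op 5 paint(5,4,W):
RRRRRRRRR
RRRRRRRRR
RRRRRRRRR
RRRRRRRRR
RRRRRRRRB
RRRRWRRBB
RRRRRRRBB
RRRRRRGBB

Answer: RRRRRRRRR
RRRRRRRRR
RRRRRRRRR
RRRRRRRRR
RRRRRRRRB
RRRRWRRBB
RRRRRRRBB
RRRRRRGBB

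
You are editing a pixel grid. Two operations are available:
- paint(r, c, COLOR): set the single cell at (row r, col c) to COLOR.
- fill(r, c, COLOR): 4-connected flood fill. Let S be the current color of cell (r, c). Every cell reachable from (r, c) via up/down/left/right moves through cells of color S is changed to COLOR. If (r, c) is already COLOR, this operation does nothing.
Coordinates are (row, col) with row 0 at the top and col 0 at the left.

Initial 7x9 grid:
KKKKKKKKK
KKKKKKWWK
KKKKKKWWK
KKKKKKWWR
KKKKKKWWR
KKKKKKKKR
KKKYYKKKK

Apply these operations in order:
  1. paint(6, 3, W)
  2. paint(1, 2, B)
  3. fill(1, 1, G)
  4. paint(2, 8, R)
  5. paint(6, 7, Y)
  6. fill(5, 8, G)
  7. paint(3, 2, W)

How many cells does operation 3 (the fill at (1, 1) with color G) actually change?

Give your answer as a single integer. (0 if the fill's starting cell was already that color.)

Answer: 49

Derivation:
After op 1 paint(6,3,W):
KKKKKKKKK
KKKKKKWWK
KKKKKKWWK
KKKKKKWWR
KKKKKKWWR
KKKKKKKKR
KKKWYKKKK
After op 2 paint(1,2,B):
KKKKKKKKK
KKBKKKWWK
KKKKKKWWK
KKKKKKWWR
KKKKKKWWR
KKKKKKKKR
KKKWYKKKK
After op 3 fill(1,1,G) [49 cells changed]:
GGGGGGGGG
GGBGGGWWG
GGGGGGWWG
GGGGGGWWR
GGGGGGWWR
GGGGGGGGR
GGGWYGGGG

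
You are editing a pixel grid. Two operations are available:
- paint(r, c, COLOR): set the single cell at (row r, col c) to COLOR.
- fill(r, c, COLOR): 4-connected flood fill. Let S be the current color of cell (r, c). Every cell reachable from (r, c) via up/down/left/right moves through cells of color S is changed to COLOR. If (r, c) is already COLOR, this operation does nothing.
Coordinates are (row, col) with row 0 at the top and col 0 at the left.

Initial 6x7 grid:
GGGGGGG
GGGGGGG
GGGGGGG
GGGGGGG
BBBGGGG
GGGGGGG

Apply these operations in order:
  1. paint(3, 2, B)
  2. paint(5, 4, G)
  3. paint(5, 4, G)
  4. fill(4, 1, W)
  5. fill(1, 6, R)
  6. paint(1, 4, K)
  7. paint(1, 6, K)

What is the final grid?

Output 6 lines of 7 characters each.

After op 1 paint(3,2,B):
GGGGGGG
GGGGGGG
GGGGGGG
GGBGGGG
BBBGGGG
GGGGGGG
After op 2 paint(5,4,G):
GGGGGGG
GGGGGGG
GGGGGGG
GGBGGGG
BBBGGGG
GGGGGGG
After op 3 paint(5,4,G):
GGGGGGG
GGGGGGG
GGGGGGG
GGBGGGG
BBBGGGG
GGGGGGG
After op 4 fill(4,1,W) [4 cells changed]:
GGGGGGG
GGGGGGG
GGGGGGG
GGWGGGG
WWWGGGG
GGGGGGG
After op 5 fill(1,6,R) [38 cells changed]:
RRRRRRR
RRRRRRR
RRRRRRR
RRWRRRR
WWWRRRR
RRRRRRR
After op 6 paint(1,4,K):
RRRRRRR
RRRRKRR
RRRRRRR
RRWRRRR
WWWRRRR
RRRRRRR
After op 7 paint(1,6,K):
RRRRRRR
RRRRKRK
RRRRRRR
RRWRRRR
WWWRRRR
RRRRRRR

Answer: RRRRRRR
RRRRKRK
RRRRRRR
RRWRRRR
WWWRRRR
RRRRRRR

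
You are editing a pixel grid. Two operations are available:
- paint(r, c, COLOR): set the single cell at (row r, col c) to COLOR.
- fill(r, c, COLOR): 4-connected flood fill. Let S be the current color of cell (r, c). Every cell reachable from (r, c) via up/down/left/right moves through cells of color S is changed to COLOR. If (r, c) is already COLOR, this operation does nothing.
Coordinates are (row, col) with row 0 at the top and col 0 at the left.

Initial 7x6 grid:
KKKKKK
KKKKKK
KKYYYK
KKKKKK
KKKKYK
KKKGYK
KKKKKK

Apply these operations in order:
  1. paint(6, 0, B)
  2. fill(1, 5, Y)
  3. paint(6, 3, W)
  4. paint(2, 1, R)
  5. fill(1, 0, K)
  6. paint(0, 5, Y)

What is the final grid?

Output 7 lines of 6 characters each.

Answer: KKKKKY
KKKKKK
KRKKKK
KKKKKK
KKKKKK
KKKGKK
BKKWKK

Derivation:
After op 1 paint(6,0,B):
KKKKKK
KKKKKK
KKYYYK
KKKKKK
KKKKYK
KKKGYK
BKKKKK
After op 2 fill(1,5,Y) [35 cells changed]:
YYYYYY
YYYYYY
YYYYYY
YYYYYY
YYYYYY
YYYGYY
BYYYYY
After op 3 paint(6,3,W):
YYYYYY
YYYYYY
YYYYYY
YYYYYY
YYYYYY
YYYGYY
BYYWYY
After op 4 paint(2,1,R):
YYYYYY
YYYYYY
YRYYYY
YYYYYY
YYYYYY
YYYGYY
BYYWYY
After op 5 fill(1,0,K) [38 cells changed]:
KKKKKK
KKKKKK
KRKKKK
KKKKKK
KKKKKK
KKKGKK
BKKWKK
After op 6 paint(0,5,Y):
KKKKKY
KKKKKK
KRKKKK
KKKKKK
KKKKKK
KKKGKK
BKKWKK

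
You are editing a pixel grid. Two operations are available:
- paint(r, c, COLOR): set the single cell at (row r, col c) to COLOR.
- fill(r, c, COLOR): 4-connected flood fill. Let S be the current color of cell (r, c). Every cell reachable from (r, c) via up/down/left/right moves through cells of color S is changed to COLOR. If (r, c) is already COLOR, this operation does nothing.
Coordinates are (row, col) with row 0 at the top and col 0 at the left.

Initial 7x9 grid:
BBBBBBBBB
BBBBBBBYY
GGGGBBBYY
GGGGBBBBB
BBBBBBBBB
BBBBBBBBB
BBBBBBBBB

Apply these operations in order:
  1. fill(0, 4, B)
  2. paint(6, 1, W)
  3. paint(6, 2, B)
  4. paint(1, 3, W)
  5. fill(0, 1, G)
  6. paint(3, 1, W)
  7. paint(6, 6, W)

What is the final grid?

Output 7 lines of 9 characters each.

Answer: GGGGGGGGG
GGGWGGGYY
GGGGGGGYY
GWGGGGGGG
GGGGGGGGG
GGGGGGGGG
GWGGGGWGG

Derivation:
After op 1 fill(0,4,B) [0 cells changed]:
BBBBBBBBB
BBBBBBBYY
GGGGBBBYY
GGGGBBBBB
BBBBBBBBB
BBBBBBBBB
BBBBBBBBB
After op 2 paint(6,1,W):
BBBBBBBBB
BBBBBBBYY
GGGGBBBYY
GGGGBBBBB
BBBBBBBBB
BBBBBBBBB
BWBBBBBBB
After op 3 paint(6,2,B):
BBBBBBBBB
BBBBBBBYY
GGGGBBBYY
GGGGBBBBB
BBBBBBBBB
BBBBBBBBB
BWBBBBBBB
After op 4 paint(1,3,W):
BBBBBBBBB
BBBWBBBYY
GGGGBBBYY
GGGGBBBBB
BBBBBBBBB
BBBBBBBBB
BWBBBBBBB
After op 5 fill(0,1,G) [49 cells changed]:
GGGGGGGGG
GGGWGGGYY
GGGGGGGYY
GGGGGGGGG
GGGGGGGGG
GGGGGGGGG
GWGGGGGGG
After op 6 paint(3,1,W):
GGGGGGGGG
GGGWGGGYY
GGGGGGGYY
GWGGGGGGG
GGGGGGGGG
GGGGGGGGG
GWGGGGGGG
After op 7 paint(6,6,W):
GGGGGGGGG
GGGWGGGYY
GGGGGGGYY
GWGGGGGGG
GGGGGGGGG
GGGGGGGGG
GWGGGGWGG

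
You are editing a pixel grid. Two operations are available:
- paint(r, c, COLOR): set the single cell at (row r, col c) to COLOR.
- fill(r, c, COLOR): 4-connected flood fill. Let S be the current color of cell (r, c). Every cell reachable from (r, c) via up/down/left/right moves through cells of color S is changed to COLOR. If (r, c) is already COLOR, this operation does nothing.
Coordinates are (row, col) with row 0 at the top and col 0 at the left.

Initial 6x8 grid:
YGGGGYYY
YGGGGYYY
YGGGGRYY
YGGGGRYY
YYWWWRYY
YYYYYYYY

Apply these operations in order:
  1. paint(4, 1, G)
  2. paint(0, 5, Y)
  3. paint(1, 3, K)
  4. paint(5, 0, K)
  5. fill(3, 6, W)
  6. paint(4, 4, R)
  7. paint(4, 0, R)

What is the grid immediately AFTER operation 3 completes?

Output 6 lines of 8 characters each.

Answer: YGGGGYYY
YGGKGYYY
YGGGGRYY
YGGGGRYY
YGWWWRYY
YYYYYYYY

Derivation:
After op 1 paint(4,1,G):
YGGGGYYY
YGGGGYYY
YGGGGRYY
YGGGGRYY
YGWWWRYY
YYYYYYYY
After op 2 paint(0,5,Y):
YGGGGYYY
YGGGGYYY
YGGGGRYY
YGGGGRYY
YGWWWRYY
YYYYYYYY
After op 3 paint(1,3,K):
YGGGGYYY
YGGKGYYY
YGGGGRYY
YGGGGRYY
YGWWWRYY
YYYYYYYY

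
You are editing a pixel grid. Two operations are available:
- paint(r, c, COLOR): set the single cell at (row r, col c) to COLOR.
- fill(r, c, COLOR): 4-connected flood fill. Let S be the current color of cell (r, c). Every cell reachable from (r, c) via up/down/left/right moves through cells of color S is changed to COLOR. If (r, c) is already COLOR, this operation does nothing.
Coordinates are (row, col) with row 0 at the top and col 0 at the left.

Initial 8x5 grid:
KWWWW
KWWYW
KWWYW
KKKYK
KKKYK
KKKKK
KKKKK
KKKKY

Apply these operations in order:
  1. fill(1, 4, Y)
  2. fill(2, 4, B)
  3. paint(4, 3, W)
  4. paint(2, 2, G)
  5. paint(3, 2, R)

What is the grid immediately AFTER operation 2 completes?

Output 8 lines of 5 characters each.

After op 1 fill(1,4,Y) [10 cells changed]:
KYYYY
KYYYY
KYYYY
KKKYK
KKKYK
KKKKK
KKKKK
KKKKY
After op 2 fill(2,4,B) [14 cells changed]:
KBBBB
KBBBB
KBBBB
KKKBK
KKKBK
KKKKK
KKKKK
KKKKY

Answer: KBBBB
KBBBB
KBBBB
KKKBK
KKKBK
KKKKK
KKKKK
KKKKY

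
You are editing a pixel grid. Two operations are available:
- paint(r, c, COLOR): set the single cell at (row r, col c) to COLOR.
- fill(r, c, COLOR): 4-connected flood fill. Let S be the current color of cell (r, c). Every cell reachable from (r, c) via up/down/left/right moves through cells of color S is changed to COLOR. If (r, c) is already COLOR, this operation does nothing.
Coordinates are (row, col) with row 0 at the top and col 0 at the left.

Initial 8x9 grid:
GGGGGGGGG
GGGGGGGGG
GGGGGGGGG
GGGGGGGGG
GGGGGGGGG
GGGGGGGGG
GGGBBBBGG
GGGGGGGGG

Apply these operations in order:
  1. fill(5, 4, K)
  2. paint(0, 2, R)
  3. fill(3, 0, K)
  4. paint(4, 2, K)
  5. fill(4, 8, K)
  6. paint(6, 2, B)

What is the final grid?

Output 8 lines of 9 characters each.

Answer: KKRKKKKKK
KKKKKKKKK
KKKKKKKKK
KKKKKKKKK
KKKKKKKKK
KKKKKKKKK
KKBBBBBKK
KKKKKKKKK

Derivation:
After op 1 fill(5,4,K) [68 cells changed]:
KKKKKKKKK
KKKKKKKKK
KKKKKKKKK
KKKKKKKKK
KKKKKKKKK
KKKKKKKKK
KKKBBBBKK
KKKKKKKKK
After op 2 paint(0,2,R):
KKRKKKKKK
KKKKKKKKK
KKKKKKKKK
KKKKKKKKK
KKKKKKKKK
KKKKKKKKK
KKKBBBBKK
KKKKKKKKK
After op 3 fill(3,0,K) [0 cells changed]:
KKRKKKKKK
KKKKKKKKK
KKKKKKKKK
KKKKKKKKK
KKKKKKKKK
KKKKKKKKK
KKKBBBBKK
KKKKKKKKK
After op 4 paint(4,2,K):
KKRKKKKKK
KKKKKKKKK
KKKKKKKKK
KKKKKKKKK
KKKKKKKKK
KKKKKKKKK
KKKBBBBKK
KKKKKKKKK
After op 5 fill(4,8,K) [0 cells changed]:
KKRKKKKKK
KKKKKKKKK
KKKKKKKKK
KKKKKKKKK
KKKKKKKKK
KKKKKKKKK
KKKBBBBKK
KKKKKKKKK
After op 6 paint(6,2,B):
KKRKKKKKK
KKKKKKKKK
KKKKKKKKK
KKKKKKKKK
KKKKKKKKK
KKKKKKKKK
KKBBBBBKK
KKKKKKKKK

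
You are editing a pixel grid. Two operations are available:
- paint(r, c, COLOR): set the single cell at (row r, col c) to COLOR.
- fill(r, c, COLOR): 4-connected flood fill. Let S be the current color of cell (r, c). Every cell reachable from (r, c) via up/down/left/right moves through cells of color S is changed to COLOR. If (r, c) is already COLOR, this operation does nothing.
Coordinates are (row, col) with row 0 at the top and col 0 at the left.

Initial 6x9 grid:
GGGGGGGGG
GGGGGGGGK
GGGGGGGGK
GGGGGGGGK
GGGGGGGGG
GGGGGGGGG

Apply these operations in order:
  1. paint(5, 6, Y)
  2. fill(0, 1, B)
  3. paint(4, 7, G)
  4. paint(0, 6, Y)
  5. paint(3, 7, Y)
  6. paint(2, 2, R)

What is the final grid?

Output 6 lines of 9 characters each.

Answer: BBBBBBYBB
BBBBBBBBK
BBRBBBBBK
BBBBBBBYK
BBBBBBBGB
BBBBBBYBB

Derivation:
After op 1 paint(5,6,Y):
GGGGGGGGG
GGGGGGGGK
GGGGGGGGK
GGGGGGGGK
GGGGGGGGG
GGGGGGYGG
After op 2 fill(0,1,B) [50 cells changed]:
BBBBBBBBB
BBBBBBBBK
BBBBBBBBK
BBBBBBBBK
BBBBBBBBB
BBBBBBYBB
After op 3 paint(4,7,G):
BBBBBBBBB
BBBBBBBBK
BBBBBBBBK
BBBBBBBBK
BBBBBBBGB
BBBBBBYBB
After op 4 paint(0,6,Y):
BBBBBBYBB
BBBBBBBBK
BBBBBBBBK
BBBBBBBBK
BBBBBBBGB
BBBBBBYBB
After op 5 paint(3,7,Y):
BBBBBBYBB
BBBBBBBBK
BBBBBBBBK
BBBBBBBYK
BBBBBBBGB
BBBBBBYBB
After op 6 paint(2,2,R):
BBBBBBYBB
BBBBBBBBK
BBRBBBBBK
BBBBBBBYK
BBBBBBBGB
BBBBBBYBB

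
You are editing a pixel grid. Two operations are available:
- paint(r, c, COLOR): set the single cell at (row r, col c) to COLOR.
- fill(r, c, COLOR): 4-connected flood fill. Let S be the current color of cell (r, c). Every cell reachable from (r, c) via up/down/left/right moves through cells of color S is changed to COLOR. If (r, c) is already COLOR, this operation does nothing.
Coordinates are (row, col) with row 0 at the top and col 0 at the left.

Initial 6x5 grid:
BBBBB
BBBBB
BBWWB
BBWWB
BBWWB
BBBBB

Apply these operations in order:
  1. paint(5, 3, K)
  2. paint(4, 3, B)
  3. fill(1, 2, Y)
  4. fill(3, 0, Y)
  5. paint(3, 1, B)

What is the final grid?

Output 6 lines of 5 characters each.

Answer: YYYYY
YYYYY
YYWWY
YBWWY
YYWYY
YYYKY

Derivation:
After op 1 paint(5,3,K):
BBBBB
BBBBB
BBWWB
BBWWB
BBWWB
BBBKB
After op 2 paint(4,3,B):
BBBBB
BBBBB
BBWWB
BBWWB
BBWBB
BBBKB
After op 3 fill(1,2,Y) [24 cells changed]:
YYYYY
YYYYY
YYWWY
YYWWY
YYWYY
YYYKY
After op 4 fill(3,0,Y) [0 cells changed]:
YYYYY
YYYYY
YYWWY
YYWWY
YYWYY
YYYKY
After op 5 paint(3,1,B):
YYYYY
YYYYY
YYWWY
YBWWY
YYWYY
YYYKY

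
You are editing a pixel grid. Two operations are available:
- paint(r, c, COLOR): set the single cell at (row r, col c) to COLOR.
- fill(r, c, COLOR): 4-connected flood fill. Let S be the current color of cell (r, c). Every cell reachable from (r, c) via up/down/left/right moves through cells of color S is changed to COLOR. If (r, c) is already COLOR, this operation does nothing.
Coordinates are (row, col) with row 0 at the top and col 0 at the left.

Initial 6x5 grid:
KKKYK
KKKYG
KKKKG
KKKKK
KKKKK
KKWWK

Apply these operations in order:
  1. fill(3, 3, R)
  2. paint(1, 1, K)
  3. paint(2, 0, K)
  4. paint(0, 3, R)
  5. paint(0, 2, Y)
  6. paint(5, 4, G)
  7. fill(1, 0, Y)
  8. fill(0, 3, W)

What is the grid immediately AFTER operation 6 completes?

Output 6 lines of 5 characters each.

After op 1 fill(3,3,R) [23 cells changed]:
RRRYK
RRRYG
RRRRG
RRRRR
RRRRR
RRWWR
After op 2 paint(1,1,K):
RRRYK
RKRYG
RRRRG
RRRRR
RRRRR
RRWWR
After op 3 paint(2,0,K):
RRRYK
RKRYG
KRRRG
RRRRR
RRRRR
RRWWR
After op 4 paint(0,3,R):
RRRRK
RKRYG
KRRRG
RRRRR
RRRRR
RRWWR
After op 5 paint(0,2,Y):
RRYRK
RKRYG
KRRRG
RRRRR
RRRRR
RRWWR
After op 6 paint(5,4,G):
RRYRK
RKRYG
KRRRG
RRRRR
RRRRR
RRWWG

Answer: RRYRK
RKRYG
KRRRG
RRRRR
RRRRR
RRWWG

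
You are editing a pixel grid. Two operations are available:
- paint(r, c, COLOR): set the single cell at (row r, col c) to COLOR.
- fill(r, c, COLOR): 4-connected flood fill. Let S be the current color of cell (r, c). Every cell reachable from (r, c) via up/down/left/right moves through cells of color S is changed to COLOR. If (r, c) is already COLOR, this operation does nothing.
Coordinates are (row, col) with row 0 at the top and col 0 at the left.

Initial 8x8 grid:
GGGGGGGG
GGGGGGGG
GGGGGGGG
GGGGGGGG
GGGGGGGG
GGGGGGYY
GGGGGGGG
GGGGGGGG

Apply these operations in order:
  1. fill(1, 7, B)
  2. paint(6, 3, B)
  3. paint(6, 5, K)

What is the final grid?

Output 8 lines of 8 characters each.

Answer: BBBBBBBB
BBBBBBBB
BBBBBBBB
BBBBBBBB
BBBBBBBB
BBBBBBYY
BBBBBKBB
BBBBBBBB

Derivation:
After op 1 fill(1,7,B) [62 cells changed]:
BBBBBBBB
BBBBBBBB
BBBBBBBB
BBBBBBBB
BBBBBBBB
BBBBBBYY
BBBBBBBB
BBBBBBBB
After op 2 paint(6,3,B):
BBBBBBBB
BBBBBBBB
BBBBBBBB
BBBBBBBB
BBBBBBBB
BBBBBBYY
BBBBBBBB
BBBBBBBB
After op 3 paint(6,5,K):
BBBBBBBB
BBBBBBBB
BBBBBBBB
BBBBBBBB
BBBBBBBB
BBBBBBYY
BBBBBKBB
BBBBBBBB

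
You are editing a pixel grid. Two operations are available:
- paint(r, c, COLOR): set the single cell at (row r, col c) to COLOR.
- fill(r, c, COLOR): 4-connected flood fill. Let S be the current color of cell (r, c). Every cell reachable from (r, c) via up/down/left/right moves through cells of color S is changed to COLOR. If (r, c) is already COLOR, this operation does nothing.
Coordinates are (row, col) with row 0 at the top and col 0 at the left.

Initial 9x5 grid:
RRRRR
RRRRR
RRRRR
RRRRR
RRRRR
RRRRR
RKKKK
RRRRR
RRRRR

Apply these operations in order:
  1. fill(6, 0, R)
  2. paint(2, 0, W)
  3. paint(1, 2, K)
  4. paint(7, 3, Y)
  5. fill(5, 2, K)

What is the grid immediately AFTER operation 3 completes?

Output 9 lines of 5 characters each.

Answer: RRRRR
RRKRR
WRRRR
RRRRR
RRRRR
RRRRR
RKKKK
RRRRR
RRRRR

Derivation:
After op 1 fill(6,0,R) [0 cells changed]:
RRRRR
RRRRR
RRRRR
RRRRR
RRRRR
RRRRR
RKKKK
RRRRR
RRRRR
After op 2 paint(2,0,W):
RRRRR
RRRRR
WRRRR
RRRRR
RRRRR
RRRRR
RKKKK
RRRRR
RRRRR
After op 3 paint(1,2,K):
RRRRR
RRKRR
WRRRR
RRRRR
RRRRR
RRRRR
RKKKK
RRRRR
RRRRR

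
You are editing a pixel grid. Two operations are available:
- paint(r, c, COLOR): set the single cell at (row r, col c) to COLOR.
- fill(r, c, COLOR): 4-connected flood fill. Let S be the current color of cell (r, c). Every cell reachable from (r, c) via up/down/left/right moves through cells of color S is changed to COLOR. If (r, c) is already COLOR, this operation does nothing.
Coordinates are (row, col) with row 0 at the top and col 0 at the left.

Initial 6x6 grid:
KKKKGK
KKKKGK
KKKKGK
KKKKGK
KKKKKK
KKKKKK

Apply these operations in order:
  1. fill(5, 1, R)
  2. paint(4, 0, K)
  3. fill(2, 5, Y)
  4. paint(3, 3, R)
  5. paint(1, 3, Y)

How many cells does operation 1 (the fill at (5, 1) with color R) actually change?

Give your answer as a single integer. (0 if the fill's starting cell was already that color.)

After op 1 fill(5,1,R) [32 cells changed]:
RRRRGR
RRRRGR
RRRRGR
RRRRGR
RRRRRR
RRRRRR

Answer: 32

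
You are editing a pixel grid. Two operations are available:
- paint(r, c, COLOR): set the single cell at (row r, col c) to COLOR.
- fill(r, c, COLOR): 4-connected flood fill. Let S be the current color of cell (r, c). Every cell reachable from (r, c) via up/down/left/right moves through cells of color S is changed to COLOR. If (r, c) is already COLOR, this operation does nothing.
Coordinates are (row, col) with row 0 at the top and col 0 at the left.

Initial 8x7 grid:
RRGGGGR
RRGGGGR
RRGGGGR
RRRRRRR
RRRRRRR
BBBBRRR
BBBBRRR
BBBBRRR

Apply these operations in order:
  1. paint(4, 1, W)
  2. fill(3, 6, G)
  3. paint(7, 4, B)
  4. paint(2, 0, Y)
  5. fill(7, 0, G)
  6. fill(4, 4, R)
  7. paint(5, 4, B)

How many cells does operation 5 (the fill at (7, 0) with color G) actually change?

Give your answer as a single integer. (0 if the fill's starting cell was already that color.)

Answer: 13

Derivation:
After op 1 paint(4,1,W):
RRGGGGR
RRGGGGR
RRGGGGR
RRRRRRR
RWRRRRR
BBBBRRR
BBBBRRR
BBBBRRR
After op 2 fill(3,6,G) [31 cells changed]:
GGGGGGG
GGGGGGG
GGGGGGG
GGGGGGG
GWGGGGG
BBBBGGG
BBBBGGG
BBBBGGG
After op 3 paint(7,4,B):
GGGGGGG
GGGGGGG
GGGGGGG
GGGGGGG
GWGGGGG
BBBBGGG
BBBBGGG
BBBBBGG
After op 4 paint(2,0,Y):
GGGGGGG
GGGGGGG
YGGGGGG
GGGGGGG
GWGGGGG
BBBBGGG
BBBBGGG
BBBBBGG
After op 5 fill(7,0,G) [13 cells changed]:
GGGGGGG
GGGGGGG
YGGGGGG
GGGGGGG
GWGGGGG
GGGGGGG
GGGGGGG
GGGGGGG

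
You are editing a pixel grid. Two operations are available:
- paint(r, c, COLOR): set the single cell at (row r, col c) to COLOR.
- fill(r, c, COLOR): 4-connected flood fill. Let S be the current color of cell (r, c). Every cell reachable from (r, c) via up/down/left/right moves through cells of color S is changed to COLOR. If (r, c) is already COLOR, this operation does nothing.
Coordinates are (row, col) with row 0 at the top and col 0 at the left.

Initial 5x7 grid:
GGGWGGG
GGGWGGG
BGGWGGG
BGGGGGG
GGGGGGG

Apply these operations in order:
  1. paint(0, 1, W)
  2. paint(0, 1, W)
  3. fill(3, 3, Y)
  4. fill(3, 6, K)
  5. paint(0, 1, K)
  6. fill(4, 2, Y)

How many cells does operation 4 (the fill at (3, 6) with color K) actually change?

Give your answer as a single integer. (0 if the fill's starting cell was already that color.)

After op 1 paint(0,1,W):
GWGWGGG
GGGWGGG
BGGWGGG
BGGGGGG
GGGGGGG
After op 2 paint(0,1,W):
GWGWGGG
GGGWGGG
BGGWGGG
BGGGGGG
GGGGGGG
After op 3 fill(3,3,Y) [29 cells changed]:
YWYWYYY
YYYWYYY
BYYWYYY
BYYYYYY
YYYYYYY
After op 4 fill(3,6,K) [29 cells changed]:
KWKWKKK
KKKWKKK
BKKWKKK
BKKKKKK
KKKKKKK

Answer: 29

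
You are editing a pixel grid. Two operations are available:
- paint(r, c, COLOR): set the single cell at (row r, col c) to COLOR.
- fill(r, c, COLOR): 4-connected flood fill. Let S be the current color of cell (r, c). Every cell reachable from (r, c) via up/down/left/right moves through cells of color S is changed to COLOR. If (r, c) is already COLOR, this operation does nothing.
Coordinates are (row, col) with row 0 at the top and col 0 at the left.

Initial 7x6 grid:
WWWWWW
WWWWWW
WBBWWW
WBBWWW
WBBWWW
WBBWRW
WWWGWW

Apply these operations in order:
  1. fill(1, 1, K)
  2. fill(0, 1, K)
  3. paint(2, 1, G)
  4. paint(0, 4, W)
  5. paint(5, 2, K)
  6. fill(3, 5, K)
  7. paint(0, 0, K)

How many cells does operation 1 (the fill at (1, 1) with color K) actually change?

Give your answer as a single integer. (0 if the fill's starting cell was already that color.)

After op 1 fill(1,1,K) [32 cells changed]:
KKKKKK
KKKKKK
KBBKKK
KBBKKK
KBBKKK
KBBKRK
KKKGKK

Answer: 32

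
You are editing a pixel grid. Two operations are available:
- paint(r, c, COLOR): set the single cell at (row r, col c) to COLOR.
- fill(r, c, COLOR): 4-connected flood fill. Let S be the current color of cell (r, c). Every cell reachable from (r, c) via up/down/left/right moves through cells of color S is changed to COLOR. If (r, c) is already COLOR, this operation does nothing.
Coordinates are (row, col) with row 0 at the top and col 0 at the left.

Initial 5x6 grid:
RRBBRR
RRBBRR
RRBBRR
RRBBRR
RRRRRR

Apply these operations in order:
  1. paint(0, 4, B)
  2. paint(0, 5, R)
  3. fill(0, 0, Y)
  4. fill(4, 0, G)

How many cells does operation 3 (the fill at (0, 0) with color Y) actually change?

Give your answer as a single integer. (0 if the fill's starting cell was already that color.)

After op 1 paint(0,4,B):
RRBBBR
RRBBRR
RRBBRR
RRBBRR
RRRRRR
After op 2 paint(0,5,R):
RRBBBR
RRBBRR
RRBBRR
RRBBRR
RRRRRR
After op 3 fill(0,0,Y) [21 cells changed]:
YYBBBY
YYBBYY
YYBBYY
YYBBYY
YYYYYY

Answer: 21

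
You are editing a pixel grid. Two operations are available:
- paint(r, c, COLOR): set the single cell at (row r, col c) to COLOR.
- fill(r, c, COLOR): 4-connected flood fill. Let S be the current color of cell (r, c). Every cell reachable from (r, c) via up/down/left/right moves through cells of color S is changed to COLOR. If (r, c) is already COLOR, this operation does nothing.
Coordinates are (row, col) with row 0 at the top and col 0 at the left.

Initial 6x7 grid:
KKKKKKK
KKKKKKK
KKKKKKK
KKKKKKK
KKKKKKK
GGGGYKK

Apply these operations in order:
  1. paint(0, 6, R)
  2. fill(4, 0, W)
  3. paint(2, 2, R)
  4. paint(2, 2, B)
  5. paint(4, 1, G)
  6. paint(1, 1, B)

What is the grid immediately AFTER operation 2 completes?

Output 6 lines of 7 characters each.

Answer: WWWWWWR
WWWWWWW
WWWWWWW
WWWWWWW
WWWWWWW
GGGGYWW

Derivation:
After op 1 paint(0,6,R):
KKKKKKR
KKKKKKK
KKKKKKK
KKKKKKK
KKKKKKK
GGGGYKK
After op 2 fill(4,0,W) [36 cells changed]:
WWWWWWR
WWWWWWW
WWWWWWW
WWWWWWW
WWWWWWW
GGGGYWW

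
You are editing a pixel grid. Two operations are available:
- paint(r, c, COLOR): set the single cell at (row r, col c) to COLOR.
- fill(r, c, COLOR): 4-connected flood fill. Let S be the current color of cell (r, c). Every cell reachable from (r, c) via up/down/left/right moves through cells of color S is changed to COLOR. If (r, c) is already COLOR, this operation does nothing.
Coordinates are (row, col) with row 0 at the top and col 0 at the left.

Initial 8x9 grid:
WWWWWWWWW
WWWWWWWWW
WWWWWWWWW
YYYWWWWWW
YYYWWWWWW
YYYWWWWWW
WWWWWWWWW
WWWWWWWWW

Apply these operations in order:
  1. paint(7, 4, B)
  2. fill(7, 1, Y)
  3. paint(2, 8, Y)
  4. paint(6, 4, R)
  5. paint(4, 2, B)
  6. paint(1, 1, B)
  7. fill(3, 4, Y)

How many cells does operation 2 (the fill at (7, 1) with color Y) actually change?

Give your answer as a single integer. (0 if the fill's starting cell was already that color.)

After op 1 paint(7,4,B):
WWWWWWWWW
WWWWWWWWW
WWWWWWWWW
YYYWWWWWW
YYYWWWWWW
YYYWWWWWW
WWWWWWWWW
WWWWBWWWW
After op 2 fill(7,1,Y) [62 cells changed]:
YYYYYYYYY
YYYYYYYYY
YYYYYYYYY
YYYYYYYYY
YYYYYYYYY
YYYYYYYYY
YYYYYYYYY
YYYYBYYYY

Answer: 62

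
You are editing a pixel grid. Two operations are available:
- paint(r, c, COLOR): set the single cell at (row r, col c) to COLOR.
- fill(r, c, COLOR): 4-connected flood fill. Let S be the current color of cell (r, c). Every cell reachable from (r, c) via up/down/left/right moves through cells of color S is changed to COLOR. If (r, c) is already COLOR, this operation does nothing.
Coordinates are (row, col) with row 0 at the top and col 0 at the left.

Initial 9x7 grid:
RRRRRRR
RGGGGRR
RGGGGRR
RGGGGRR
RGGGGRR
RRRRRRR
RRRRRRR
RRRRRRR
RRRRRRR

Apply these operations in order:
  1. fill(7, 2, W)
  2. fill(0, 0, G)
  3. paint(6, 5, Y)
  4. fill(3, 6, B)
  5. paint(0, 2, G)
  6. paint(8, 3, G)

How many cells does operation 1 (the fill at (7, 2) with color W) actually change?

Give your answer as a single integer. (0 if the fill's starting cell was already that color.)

Answer: 47

Derivation:
After op 1 fill(7,2,W) [47 cells changed]:
WWWWWWW
WGGGGWW
WGGGGWW
WGGGGWW
WGGGGWW
WWWWWWW
WWWWWWW
WWWWWWW
WWWWWWW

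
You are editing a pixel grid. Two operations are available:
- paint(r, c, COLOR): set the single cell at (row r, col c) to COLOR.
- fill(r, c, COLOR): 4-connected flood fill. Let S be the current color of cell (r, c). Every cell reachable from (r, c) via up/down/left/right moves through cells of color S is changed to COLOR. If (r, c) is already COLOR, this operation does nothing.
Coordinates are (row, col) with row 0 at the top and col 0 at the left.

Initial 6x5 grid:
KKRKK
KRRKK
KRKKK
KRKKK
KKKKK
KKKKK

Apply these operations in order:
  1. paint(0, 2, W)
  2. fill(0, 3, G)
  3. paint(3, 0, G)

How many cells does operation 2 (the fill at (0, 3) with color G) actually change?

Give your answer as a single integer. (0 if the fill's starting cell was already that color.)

Answer: 25

Derivation:
After op 1 paint(0,2,W):
KKWKK
KRRKK
KRKKK
KRKKK
KKKKK
KKKKK
After op 2 fill(0,3,G) [25 cells changed]:
GGWGG
GRRGG
GRGGG
GRGGG
GGGGG
GGGGG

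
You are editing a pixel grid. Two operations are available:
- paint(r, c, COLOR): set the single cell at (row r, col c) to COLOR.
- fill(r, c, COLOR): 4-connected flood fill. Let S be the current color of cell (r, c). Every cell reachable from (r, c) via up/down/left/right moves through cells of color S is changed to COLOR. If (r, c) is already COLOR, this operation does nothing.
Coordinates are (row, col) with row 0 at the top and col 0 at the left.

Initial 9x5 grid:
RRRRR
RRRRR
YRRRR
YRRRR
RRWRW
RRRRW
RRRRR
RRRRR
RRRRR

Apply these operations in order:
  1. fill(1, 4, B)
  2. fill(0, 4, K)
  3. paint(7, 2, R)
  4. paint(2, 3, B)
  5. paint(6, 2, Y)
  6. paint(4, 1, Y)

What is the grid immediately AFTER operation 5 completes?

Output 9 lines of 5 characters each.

Answer: KKKKK
KKKKK
YKKBK
YKKKK
KKWKW
KKKKW
KKYKK
KKRKK
KKKKK

Derivation:
After op 1 fill(1,4,B) [40 cells changed]:
BBBBB
BBBBB
YBBBB
YBBBB
BBWBW
BBBBW
BBBBB
BBBBB
BBBBB
After op 2 fill(0,4,K) [40 cells changed]:
KKKKK
KKKKK
YKKKK
YKKKK
KKWKW
KKKKW
KKKKK
KKKKK
KKKKK
After op 3 paint(7,2,R):
KKKKK
KKKKK
YKKKK
YKKKK
KKWKW
KKKKW
KKKKK
KKRKK
KKKKK
After op 4 paint(2,3,B):
KKKKK
KKKKK
YKKBK
YKKKK
KKWKW
KKKKW
KKKKK
KKRKK
KKKKK
After op 5 paint(6,2,Y):
KKKKK
KKKKK
YKKBK
YKKKK
KKWKW
KKKKW
KKYKK
KKRKK
KKKKK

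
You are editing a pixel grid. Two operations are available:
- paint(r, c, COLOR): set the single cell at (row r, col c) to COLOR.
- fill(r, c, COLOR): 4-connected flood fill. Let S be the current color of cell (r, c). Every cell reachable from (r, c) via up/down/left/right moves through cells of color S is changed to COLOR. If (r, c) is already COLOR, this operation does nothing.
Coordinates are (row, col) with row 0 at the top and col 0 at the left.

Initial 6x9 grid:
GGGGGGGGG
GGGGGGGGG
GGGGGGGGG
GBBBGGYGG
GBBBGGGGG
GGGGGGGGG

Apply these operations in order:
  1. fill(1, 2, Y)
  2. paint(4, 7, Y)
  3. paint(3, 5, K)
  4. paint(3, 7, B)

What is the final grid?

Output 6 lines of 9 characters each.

After op 1 fill(1,2,Y) [47 cells changed]:
YYYYYYYYY
YYYYYYYYY
YYYYYYYYY
YBBBYYYYY
YBBBYYYYY
YYYYYYYYY
After op 2 paint(4,7,Y):
YYYYYYYYY
YYYYYYYYY
YYYYYYYYY
YBBBYYYYY
YBBBYYYYY
YYYYYYYYY
After op 3 paint(3,5,K):
YYYYYYYYY
YYYYYYYYY
YYYYYYYYY
YBBBYKYYY
YBBBYYYYY
YYYYYYYYY
After op 4 paint(3,7,B):
YYYYYYYYY
YYYYYYYYY
YYYYYYYYY
YBBBYKYBY
YBBBYYYYY
YYYYYYYYY

Answer: YYYYYYYYY
YYYYYYYYY
YYYYYYYYY
YBBBYKYBY
YBBBYYYYY
YYYYYYYYY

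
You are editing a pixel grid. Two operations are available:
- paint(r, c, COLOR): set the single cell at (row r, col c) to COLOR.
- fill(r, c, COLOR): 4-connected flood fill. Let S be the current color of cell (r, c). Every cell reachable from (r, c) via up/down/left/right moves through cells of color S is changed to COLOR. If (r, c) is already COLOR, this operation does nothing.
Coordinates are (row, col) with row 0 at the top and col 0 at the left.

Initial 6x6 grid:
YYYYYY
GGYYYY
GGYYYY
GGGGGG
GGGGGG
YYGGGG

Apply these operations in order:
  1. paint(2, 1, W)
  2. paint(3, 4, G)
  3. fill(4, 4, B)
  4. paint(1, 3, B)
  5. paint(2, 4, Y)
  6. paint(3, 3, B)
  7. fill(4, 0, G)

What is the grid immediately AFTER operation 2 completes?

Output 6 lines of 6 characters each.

After op 1 paint(2,1,W):
YYYYYY
GGYYYY
GWYYYY
GGGGGG
GGGGGG
YYGGGG
After op 2 paint(3,4,G):
YYYYYY
GGYYYY
GWYYYY
GGGGGG
GGGGGG
YYGGGG

Answer: YYYYYY
GGYYYY
GWYYYY
GGGGGG
GGGGGG
YYGGGG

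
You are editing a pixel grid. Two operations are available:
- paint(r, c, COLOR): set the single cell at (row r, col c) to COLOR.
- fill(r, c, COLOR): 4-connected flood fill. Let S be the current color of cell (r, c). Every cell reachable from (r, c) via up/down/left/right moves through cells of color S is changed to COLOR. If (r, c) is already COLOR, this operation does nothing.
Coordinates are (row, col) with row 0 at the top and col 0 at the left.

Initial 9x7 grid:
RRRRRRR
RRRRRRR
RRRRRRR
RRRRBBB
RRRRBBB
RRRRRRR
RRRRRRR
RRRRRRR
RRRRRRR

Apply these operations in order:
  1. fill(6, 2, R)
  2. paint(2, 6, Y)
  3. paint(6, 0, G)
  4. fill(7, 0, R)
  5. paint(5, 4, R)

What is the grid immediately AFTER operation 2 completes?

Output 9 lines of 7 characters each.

After op 1 fill(6,2,R) [0 cells changed]:
RRRRRRR
RRRRRRR
RRRRRRR
RRRRBBB
RRRRBBB
RRRRRRR
RRRRRRR
RRRRRRR
RRRRRRR
After op 2 paint(2,6,Y):
RRRRRRR
RRRRRRR
RRRRRRY
RRRRBBB
RRRRBBB
RRRRRRR
RRRRRRR
RRRRRRR
RRRRRRR

Answer: RRRRRRR
RRRRRRR
RRRRRRY
RRRRBBB
RRRRBBB
RRRRRRR
RRRRRRR
RRRRRRR
RRRRRRR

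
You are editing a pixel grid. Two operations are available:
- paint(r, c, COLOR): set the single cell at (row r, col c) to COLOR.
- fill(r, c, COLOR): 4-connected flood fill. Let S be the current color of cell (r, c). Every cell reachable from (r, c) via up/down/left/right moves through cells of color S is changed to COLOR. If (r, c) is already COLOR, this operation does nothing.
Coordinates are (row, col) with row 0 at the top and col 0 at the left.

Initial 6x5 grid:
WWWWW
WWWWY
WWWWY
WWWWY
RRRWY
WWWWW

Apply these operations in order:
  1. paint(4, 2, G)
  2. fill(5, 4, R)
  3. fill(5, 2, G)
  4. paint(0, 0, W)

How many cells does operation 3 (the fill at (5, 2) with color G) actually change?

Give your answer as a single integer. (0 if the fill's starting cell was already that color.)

Answer: 25

Derivation:
After op 1 paint(4,2,G):
WWWWW
WWWWY
WWWWY
WWWWY
RRGWY
WWWWW
After op 2 fill(5,4,R) [23 cells changed]:
RRRRR
RRRRY
RRRRY
RRRRY
RRGRY
RRRRR
After op 3 fill(5,2,G) [25 cells changed]:
GGGGG
GGGGY
GGGGY
GGGGY
GGGGY
GGGGG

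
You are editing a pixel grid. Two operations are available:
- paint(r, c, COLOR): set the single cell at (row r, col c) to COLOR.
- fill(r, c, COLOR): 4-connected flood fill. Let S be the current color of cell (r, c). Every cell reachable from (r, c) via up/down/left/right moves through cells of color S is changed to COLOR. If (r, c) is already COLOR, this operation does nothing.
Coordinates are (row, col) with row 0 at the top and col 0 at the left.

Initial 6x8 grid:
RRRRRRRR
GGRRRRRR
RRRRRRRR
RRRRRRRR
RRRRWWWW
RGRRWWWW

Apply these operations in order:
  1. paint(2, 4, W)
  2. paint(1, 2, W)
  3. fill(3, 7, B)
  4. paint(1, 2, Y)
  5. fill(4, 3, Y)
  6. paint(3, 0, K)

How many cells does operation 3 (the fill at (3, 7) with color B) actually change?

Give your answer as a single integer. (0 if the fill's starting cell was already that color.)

After op 1 paint(2,4,W):
RRRRRRRR
GGRRRRRR
RRRRWRRR
RRRRRRRR
RRRRWWWW
RGRRWWWW
After op 2 paint(1,2,W):
RRRRRRRR
GGWRRRRR
RRRRWRRR
RRRRRRRR
RRRRWWWW
RGRRWWWW
After op 3 fill(3,7,B) [35 cells changed]:
BBBBBBBB
GGWBBBBB
BBBBWBBB
BBBBBBBB
BBBBWWWW
BGBBWWWW

Answer: 35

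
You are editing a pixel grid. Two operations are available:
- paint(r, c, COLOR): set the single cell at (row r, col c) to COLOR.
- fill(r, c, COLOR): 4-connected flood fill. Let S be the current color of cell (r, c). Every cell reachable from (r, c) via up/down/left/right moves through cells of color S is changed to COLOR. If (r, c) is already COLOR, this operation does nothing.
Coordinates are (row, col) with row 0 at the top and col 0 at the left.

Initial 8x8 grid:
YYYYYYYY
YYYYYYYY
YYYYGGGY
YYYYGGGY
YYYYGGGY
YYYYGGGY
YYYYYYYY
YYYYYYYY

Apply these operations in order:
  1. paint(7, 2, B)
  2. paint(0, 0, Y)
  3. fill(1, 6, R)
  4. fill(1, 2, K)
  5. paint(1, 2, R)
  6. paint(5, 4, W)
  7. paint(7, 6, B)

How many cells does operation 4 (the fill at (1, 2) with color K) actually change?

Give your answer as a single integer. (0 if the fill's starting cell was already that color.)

Answer: 51

Derivation:
After op 1 paint(7,2,B):
YYYYYYYY
YYYYYYYY
YYYYGGGY
YYYYGGGY
YYYYGGGY
YYYYGGGY
YYYYYYYY
YYBYYYYY
After op 2 paint(0,0,Y):
YYYYYYYY
YYYYYYYY
YYYYGGGY
YYYYGGGY
YYYYGGGY
YYYYGGGY
YYYYYYYY
YYBYYYYY
After op 3 fill(1,6,R) [51 cells changed]:
RRRRRRRR
RRRRRRRR
RRRRGGGR
RRRRGGGR
RRRRGGGR
RRRRGGGR
RRRRRRRR
RRBRRRRR
After op 4 fill(1,2,K) [51 cells changed]:
KKKKKKKK
KKKKKKKK
KKKKGGGK
KKKKGGGK
KKKKGGGK
KKKKGGGK
KKKKKKKK
KKBKKKKK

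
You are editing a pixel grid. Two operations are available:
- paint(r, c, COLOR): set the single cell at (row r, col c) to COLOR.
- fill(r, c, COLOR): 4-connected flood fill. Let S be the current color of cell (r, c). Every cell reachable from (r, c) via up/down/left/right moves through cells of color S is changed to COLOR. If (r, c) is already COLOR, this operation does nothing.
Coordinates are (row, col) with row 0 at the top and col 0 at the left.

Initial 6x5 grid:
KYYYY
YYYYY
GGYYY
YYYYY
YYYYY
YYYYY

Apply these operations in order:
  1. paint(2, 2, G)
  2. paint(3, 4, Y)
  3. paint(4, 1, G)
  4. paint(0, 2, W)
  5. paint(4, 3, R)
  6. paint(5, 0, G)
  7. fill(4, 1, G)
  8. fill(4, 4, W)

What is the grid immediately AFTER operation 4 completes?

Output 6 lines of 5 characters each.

Answer: KYWYY
YYYYY
GGGYY
YYYYY
YGYYY
YYYYY

Derivation:
After op 1 paint(2,2,G):
KYYYY
YYYYY
GGGYY
YYYYY
YYYYY
YYYYY
After op 2 paint(3,4,Y):
KYYYY
YYYYY
GGGYY
YYYYY
YYYYY
YYYYY
After op 3 paint(4,1,G):
KYYYY
YYYYY
GGGYY
YYYYY
YGYYY
YYYYY
After op 4 paint(0,2,W):
KYWYY
YYYYY
GGGYY
YYYYY
YGYYY
YYYYY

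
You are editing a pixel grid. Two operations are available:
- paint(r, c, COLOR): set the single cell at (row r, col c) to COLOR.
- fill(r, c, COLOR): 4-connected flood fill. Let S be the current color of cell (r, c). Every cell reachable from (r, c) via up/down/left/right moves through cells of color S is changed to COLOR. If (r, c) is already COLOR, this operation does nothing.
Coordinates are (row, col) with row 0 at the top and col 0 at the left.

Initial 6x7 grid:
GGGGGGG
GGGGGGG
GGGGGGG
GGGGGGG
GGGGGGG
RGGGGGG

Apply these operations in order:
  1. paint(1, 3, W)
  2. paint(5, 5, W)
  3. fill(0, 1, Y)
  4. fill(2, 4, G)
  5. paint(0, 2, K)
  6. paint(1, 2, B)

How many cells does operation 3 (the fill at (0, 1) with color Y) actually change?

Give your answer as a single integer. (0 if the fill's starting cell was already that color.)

After op 1 paint(1,3,W):
GGGGGGG
GGGWGGG
GGGGGGG
GGGGGGG
GGGGGGG
RGGGGGG
After op 2 paint(5,5,W):
GGGGGGG
GGGWGGG
GGGGGGG
GGGGGGG
GGGGGGG
RGGGGWG
After op 3 fill(0,1,Y) [39 cells changed]:
YYYYYYY
YYYWYYY
YYYYYYY
YYYYYYY
YYYYYYY
RYYYYWY

Answer: 39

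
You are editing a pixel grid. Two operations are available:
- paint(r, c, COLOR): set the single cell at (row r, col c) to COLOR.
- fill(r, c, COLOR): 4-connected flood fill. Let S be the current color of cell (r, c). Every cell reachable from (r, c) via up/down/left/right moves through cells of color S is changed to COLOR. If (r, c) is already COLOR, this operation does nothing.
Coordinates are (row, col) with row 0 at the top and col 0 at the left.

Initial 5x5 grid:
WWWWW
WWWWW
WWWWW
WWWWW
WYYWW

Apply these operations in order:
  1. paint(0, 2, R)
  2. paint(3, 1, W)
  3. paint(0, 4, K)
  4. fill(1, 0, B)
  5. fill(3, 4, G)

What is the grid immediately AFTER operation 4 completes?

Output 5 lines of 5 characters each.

After op 1 paint(0,2,R):
WWRWW
WWWWW
WWWWW
WWWWW
WYYWW
After op 2 paint(3,1,W):
WWRWW
WWWWW
WWWWW
WWWWW
WYYWW
After op 3 paint(0,4,K):
WWRWK
WWWWW
WWWWW
WWWWW
WYYWW
After op 4 fill(1,0,B) [21 cells changed]:
BBRBK
BBBBB
BBBBB
BBBBB
BYYBB

Answer: BBRBK
BBBBB
BBBBB
BBBBB
BYYBB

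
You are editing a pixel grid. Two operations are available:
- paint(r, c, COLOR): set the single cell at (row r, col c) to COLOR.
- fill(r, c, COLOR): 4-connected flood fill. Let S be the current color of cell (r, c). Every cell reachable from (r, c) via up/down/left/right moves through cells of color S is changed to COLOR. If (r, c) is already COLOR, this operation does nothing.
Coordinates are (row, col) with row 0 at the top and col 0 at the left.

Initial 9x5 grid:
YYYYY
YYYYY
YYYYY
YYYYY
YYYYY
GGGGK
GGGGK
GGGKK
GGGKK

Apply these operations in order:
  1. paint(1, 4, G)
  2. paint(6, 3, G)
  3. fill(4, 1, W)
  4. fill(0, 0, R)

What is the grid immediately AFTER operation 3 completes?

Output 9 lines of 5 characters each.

After op 1 paint(1,4,G):
YYYYY
YYYYG
YYYYY
YYYYY
YYYYY
GGGGK
GGGGK
GGGKK
GGGKK
After op 2 paint(6,3,G):
YYYYY
YYYYG
YYYYY
YYYYY
YYYYY
GGGGK
GGGGK
GGGKK
GGGKK
After op 3 fill(4,1,W) [24 cells changed]:
WWWWW
WWWWG
WWWWW
WWWWW
WWWWW
GGGGK
GGGGK
GGGKK
GGGKK

Answer: WWWWW
WWWWG
WWWWW
WWWWW
WWWWW
GGGGK
GGGGK
GGGKK
GGGKK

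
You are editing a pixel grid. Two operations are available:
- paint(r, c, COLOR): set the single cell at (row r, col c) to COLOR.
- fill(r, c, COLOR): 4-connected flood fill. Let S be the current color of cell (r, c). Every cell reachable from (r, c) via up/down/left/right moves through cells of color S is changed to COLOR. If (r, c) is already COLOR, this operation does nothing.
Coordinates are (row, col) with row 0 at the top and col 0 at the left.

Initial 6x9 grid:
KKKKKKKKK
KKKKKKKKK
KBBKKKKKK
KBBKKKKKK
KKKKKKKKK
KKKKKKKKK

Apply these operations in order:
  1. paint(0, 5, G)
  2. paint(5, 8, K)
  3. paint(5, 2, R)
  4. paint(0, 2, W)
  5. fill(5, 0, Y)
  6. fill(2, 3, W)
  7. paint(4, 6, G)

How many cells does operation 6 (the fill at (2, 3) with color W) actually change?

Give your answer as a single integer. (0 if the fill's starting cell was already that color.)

After op 1 paint(0,5,G):
KKKKKGKKK
KKKKKKKKK
KBBKKKKKK
KBBKKKKKK
KKKKKKKKK
KKKKKKKKK
After op 2 paint(5,8,K):
KKKKKGKKK
KKKKKKKKK
KBBKKKKKK
KBBKKKKKK
KKKKKKKKK
KKKKKKKKK
After op 3 paint(5,2,R):
KKKKKGKKK
KKKKKKKKK
KBBKKKKKK
KBBKKKKKK
KKKKKKKKK
KKRKKKKKK
After op 4 paint(0,2,W):
KKWKKGKKK
KKKKKKKKK
KBBKKKKKK
KBBKKKKKK
KKKKKKKKK
KKRKKKKKK
After op 5 fill(5,0,Y) [47 cells changed]:
YYWYYGYYY
YYYYYYYYY
YBBYYYYYY
YBBYYYYYY
YYYYYYYYY
YYRYYYYYY
After op 6 fill(2,3,W) [47 cells changed]:
WWWWWGWWW
WWWWWWWWW
WBBWWWWWW
WBBWWWWWW
WWWWWWWWW
WWRWWWWWW

Answer: 47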